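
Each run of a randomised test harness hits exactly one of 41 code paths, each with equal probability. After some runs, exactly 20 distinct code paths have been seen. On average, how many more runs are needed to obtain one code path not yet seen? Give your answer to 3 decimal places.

1.952

The number of runs until the next new code path is geometric with success probability 21/41, so its mean is 41/21.
E = 41/21 = 1.9524.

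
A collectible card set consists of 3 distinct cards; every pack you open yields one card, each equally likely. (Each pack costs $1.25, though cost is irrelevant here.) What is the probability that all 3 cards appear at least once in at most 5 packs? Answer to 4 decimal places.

Let A_i be the event that card i is missing after 5 packs. By inclusion–exclusion on the A_i,
P(all seen) = Σ_{j=0}^{3} (-1)^j C(3,j)((3-j)/3)^5
= 1.00000 - 0.39506 + 0.01235 - 0.00000
= 0.61728.

0.6173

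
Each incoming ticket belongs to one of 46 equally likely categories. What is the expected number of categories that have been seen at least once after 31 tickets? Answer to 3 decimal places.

For each category, P(seen in 31 tickets) = 1 - (45/46)^31 = 0.4941.
By linearity of expectation, E[distinct seen] = 46·(1 - (45/46)^31) = 22.7270.

22.727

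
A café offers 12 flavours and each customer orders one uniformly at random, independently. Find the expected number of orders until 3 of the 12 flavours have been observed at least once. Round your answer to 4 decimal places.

Going from k to k+1 distinct takes a geometric number of orders with mean 12/(12-k).
Sum over k = 0,...,2: E = 12/12 + 12/11 + 12/10 = 3.29091.

3.2909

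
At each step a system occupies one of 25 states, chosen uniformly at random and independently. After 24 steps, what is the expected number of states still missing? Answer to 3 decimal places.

9.385

For each state, P(unseen after 24) = (24/25)^24 = 0.3754.
By linearity of expectation, E[unseen] = 25·(24/25)^24 = 9.3853.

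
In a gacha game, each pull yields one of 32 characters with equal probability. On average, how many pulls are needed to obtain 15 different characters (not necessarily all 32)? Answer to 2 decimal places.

19.81

With k distinct characters already seen, the next new one arrives after an expected 32/(32-k) pulls.
Sum over k = 0,...,14: E = 32/32 + 32/31 + 32/30 + ... + 32/19 + 32/18 = 19.806.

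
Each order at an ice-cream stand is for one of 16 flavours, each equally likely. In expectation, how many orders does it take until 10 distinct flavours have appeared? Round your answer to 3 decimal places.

With k distinct flavours already seen, the next new one arrives after an expected 16/(16-k) orders.
Sum over k = 0,...,9: E = 16/16 + 16/15 + 16/14 + ... + 16/8 + 16/7 = 14.8917.

14.892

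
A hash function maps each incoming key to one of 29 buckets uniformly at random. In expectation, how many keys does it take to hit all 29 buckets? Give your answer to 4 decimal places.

114.8880

The wait to go from k to k+1 distinct buckets is geometric with mean 29/(29-k).
E[T] = 29/29 + 29/28 + 29/27 + ... + 29/2 + 29/1 = 29·H_{29}.
H_{29} = 3.96165, so E[T] = 114.88796.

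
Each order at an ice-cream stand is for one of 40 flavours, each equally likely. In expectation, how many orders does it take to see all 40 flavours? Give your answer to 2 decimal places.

171.14

After k distinct flavours have appeared, the next order gives a new one with probability (40-k)/40, so the expected wait for the (k+1)-th is 40/(40-k).
E[T] = 40/40 + 40/39 + 40/38 + ... + 40/2 + 40/1 = 40·H_{40}.
H_{40} = 4.279, so E[T] = 171.142.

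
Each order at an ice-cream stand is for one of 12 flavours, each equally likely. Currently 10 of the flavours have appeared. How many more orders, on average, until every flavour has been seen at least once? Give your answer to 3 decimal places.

18.000

The wait to go from k to k+1 distinct flavours is geometric with mean 12/(12-k).
Sum over k = 10,...,11: E = 12/2 + 12/1 = 18.0000.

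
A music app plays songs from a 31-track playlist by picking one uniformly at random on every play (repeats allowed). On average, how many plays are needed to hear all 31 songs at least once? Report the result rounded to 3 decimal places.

124.845

The wait to go from k to k+1 distinct songs is geometric with mean 31/(31-k).
E[T] = 31/31 + 31/30 + 31/29 + ... + 31/2 + 31/1 = 31·H_{31}.
H_{31} = 4.0272, so E[T] = 124.8446.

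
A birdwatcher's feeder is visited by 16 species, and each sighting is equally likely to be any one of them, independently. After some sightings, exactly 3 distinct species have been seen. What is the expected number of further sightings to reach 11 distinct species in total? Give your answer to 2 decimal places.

The wait to go from k to k+1 distinct species is geometric with mean 16/(16-k).
Sum over k = 3,...,10: E = 16/13 + 16/12 + 16/11 + ... + 16/7 + 16/6 = 14.349.

14.35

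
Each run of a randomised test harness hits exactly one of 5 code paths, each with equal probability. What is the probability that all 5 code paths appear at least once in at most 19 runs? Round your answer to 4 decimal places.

By inclusion–exclusion over which code paths are missing,
P(all seen) = Σ_{j=0}^{5} (-1)^j C(5,j)((5-j)/5)^19
= 1.00000 - 0.07206 + 0.00061 - 0.00000 + 0.00000 - 0.00000
= 0.92855.

0.9286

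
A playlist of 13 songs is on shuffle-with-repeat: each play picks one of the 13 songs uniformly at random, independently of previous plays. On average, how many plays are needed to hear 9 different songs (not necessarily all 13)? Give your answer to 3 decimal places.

Going from k to k+1 distinct takes a geometric number of plays with mean 13/(13-k).
Sum over k = 0,...,8: E = 13/13 + 13/12 + 13/11 + ... + 13/6 + 13/5 = 14.2584.

14.258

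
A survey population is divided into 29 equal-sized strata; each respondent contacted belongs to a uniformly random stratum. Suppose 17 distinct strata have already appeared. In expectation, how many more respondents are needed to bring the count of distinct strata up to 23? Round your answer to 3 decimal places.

The wait to go from k to k+1 distinct strata is geometric with mean 29/(29-k).
Sum over k = 17,...,22: E = 29/12 + 29/11 + 29/10 + 29/9 + 29/8 + 29/7 = 18.9431.

18.943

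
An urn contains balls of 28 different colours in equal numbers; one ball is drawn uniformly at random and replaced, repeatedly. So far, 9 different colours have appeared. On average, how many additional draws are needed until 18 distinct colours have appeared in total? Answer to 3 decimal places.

17.326

From k distinct to k+1 distinct takes on average 28/(28-k) draws.
Sum over k = 9,...,17: E = 28/19 + 28/18 + 28/17 + ... + 28/12 + 28/11 = 17.3256.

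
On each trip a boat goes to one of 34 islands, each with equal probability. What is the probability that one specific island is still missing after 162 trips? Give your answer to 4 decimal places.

0.0079

Each trip misses the fixed island with probability (34-1)/34 = 33/34, independently.
P(still missing after 162) = (33/34)^162 = 0.00794.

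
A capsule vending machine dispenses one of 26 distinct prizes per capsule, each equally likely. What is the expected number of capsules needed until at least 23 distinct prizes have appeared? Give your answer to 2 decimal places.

52.55

With k distinct prizes already seen, the next new one arrives after an expected 26/(26-k) capsules.
Sum over k = 0,...,22: E = 26/26 + 26/25 + 26/24 + ... + 26/5 + 26/4 = 52.548.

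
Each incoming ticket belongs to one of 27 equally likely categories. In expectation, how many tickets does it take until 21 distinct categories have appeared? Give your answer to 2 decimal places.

38.92

Going from k to k+1 distinct takes a geometric number of tickets with mean 27/(27-k).
Sum over k = 0,...,20: E = 27/27 + 27/26 + 27/25 + ... + 27/8 + 27/7 = 38.919.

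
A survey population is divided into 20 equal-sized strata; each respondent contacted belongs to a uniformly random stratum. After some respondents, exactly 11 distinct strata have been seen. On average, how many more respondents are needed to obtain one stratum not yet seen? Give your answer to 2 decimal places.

The number of respondents until the next new stratum is geometric with success probability 9/20, so its mean is 20/9.
E = 20/9 = 2.222.

2.22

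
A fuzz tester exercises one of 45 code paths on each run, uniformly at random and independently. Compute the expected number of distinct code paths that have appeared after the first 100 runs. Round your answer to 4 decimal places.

For each code path, P(seen in 100 runs) = 1 - (44/45)^100 = 0.89431.
By linearity of expectation, E[distinct seen] = 45·(1 - (44/45)^100) = 40.24414.

40.2441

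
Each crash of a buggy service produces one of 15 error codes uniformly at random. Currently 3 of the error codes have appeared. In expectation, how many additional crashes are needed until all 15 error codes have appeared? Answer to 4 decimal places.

46.5482

With k distinct error codes already seen, the next new one takes an expected 15/(15-k) crashes.
Sum over k = 3,...,14: E = 15/12 + 15/11 + 15/10 + ... + 15/2 + 15/1 = 46.54816.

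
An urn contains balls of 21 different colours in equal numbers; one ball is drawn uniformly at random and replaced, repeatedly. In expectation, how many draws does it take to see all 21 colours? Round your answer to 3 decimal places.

After k distinct colours have appeared, the next draw gives a new one with probability (21-k)/21, so the expected wait for the (k+1)-th is 21/(21-k).
E[T] = 21/21 + 21/20 + 21/19 + ... + 21/2 + 21/1 = 21·H_{21}.
H_{21} = 3.6454, so E[T] = 76.5525.

76.553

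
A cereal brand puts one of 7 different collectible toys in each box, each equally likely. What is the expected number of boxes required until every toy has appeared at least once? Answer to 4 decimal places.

After k distinct toys have appeared, the next box gives a new one with probability (7-k)/7, so the expected wait for the (k+1)-th is 7/(7-k).
E[T] = 7/7 + 7/6 + 7/5 + ... + 7/2 + 7/1 = 7·H_{7}.
H_{7} = 2.59286, so E[T] = 18.15000.

18.1500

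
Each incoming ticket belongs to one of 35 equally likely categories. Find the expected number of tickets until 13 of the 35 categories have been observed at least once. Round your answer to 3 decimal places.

Going from k to k+1 distinct takes a geometric number of tickets with mean 35/(35-k).
Sum over k = 0,...,12: E = 35/35 + 35/34 + 35/33 + ... + 35/24 + 35/23 = 15.9589.

15.959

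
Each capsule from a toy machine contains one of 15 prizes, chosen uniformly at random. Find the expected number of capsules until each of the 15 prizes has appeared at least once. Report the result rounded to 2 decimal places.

The wait to go from k to k+1 distinct prizes is geometric with mean 15/(15-k).
E[T] = 15/15 + 15/14 + 15/13 + ... + 15/2 + 15/1 = 15·H_{15}.
H_{15} = 3.318, so E[T] = 49.773.

49.77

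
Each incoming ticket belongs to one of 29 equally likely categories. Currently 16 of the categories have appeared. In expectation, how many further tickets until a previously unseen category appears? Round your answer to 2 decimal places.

2.23

The number of tickets until the next new category is geometric with success probability 13/29, so its mean is 29/13.
E = 29/13 = 2.231.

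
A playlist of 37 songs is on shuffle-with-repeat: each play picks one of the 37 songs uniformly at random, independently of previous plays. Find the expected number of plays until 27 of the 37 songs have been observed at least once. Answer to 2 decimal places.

With k distinct songs already seen, the next new one arrives after an expected 37/(37-k) plays.
Sum over k = 0,...,26: E = 37/37 + 37/36 + 37/35 + ... + 37/12 + 37/11 = 47.087.

47.09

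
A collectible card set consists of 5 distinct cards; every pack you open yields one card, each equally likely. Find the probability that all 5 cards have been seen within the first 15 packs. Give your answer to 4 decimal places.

By inclusion–exclusion over which cards are missing,
P(all seen) = Σ_{j=0}^{5} (-1)^j C(5,j)((5-j)/5)^15
= 1.00000 - 0.17592 + 0.00470 - 0.00001 + 0.00000 - 0.00000
= 0.82877.

0.8288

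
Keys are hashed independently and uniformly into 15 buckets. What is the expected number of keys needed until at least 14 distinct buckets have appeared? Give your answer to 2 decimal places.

With k distinct buckets already seen, the next new one arrives after an expected 15/(15-k) keys.
Sum over k = 0,...,13: E = 15/15 + 15/14 + 15/13 + ... + 15/3 + 15/2 = 34.773.

34.77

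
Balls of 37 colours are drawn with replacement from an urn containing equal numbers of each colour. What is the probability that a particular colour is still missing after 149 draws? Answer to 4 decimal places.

On each draw the fixed colour fails to appear with probability 36/37.
P(still missing after 149) = (36/37)^149 = 0.01687.

0.0169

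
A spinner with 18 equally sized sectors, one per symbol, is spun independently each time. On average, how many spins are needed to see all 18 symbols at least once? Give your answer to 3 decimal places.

The wait to go from k to k+1 distinct symbols is geometric with mean 18/(18-k).
E[T] = 18/18 + 18/17 + 18/16 + ... + 18/2 + 18/1 = 18·H_{18}.
H_{18} = 3.4951, so E[T] = 62.9119.

62.912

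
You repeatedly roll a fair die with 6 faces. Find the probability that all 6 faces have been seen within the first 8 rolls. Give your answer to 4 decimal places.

0.1140

By inclusion–exclusion over which faces are missing,
P(all seen) = Σ_{j=0}^{6} (-1)^j C(6,j)((6-j)/6)^8
= 1.00000 - 1.39541 + 0.58528 - 0.07813 + 0.00229 - 0.00000 + 0.00000
= 0.11403.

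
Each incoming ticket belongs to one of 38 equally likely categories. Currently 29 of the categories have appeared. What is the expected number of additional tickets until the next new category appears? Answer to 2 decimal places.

4.22

The number of tickets until the next new category is geometric with success probability 9/38, so its mean is 38/9.
E = 38/9 = 4.222.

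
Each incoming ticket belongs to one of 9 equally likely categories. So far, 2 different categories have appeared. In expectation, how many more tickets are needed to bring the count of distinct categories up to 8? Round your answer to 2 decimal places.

14.34

From k distinct to k+1 distinct takes on average 9/(9-k) tickets.
Sum over k = 2,...,7: E = 9/7 + 9/6 + 9/5 + 9/4 + 9/3 + 9/2 = 14.336.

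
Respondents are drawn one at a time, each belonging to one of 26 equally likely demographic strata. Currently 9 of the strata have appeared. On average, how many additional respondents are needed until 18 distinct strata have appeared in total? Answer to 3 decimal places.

18.764

From k distinct to k+1 distinct takes on average 26/(26-k) respondents.
Sum over k = 9,...,17: E = 26/17 + 26/16 + 26/15 + ... + 26/10 + 26/9 = 18.7641.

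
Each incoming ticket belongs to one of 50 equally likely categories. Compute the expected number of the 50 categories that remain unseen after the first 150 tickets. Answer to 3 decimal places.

2.415

For each category, P(unseen after 150) = (49/50)^150 = 0.0483.
By linearity of expectation, E[unseen] = 50·(49/50)^150 = 2.4148.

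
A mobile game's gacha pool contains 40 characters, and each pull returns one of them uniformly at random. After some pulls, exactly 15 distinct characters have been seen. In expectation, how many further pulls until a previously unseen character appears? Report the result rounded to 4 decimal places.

The number of pulls until the next new character is geometric with success probability 25/40, so its mean is 40/25.
E = 40/25 = 1.60000.

1.6000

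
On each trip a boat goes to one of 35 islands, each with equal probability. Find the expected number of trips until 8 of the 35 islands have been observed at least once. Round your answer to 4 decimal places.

8.9364

Going from k to k+1 distinct takes a geometric number of trips with mean 35/(35-k).
Sum over k = 0,...,7: E = 35/35 + 35/34 + 35/33 + ... + 35/29 + 35/28 = 8.93636.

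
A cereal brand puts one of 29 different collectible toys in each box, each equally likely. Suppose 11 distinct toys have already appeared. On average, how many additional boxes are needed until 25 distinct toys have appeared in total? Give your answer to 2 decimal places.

With k distinct toys already seen, the next new one takes an expected 29/(29-k) boxes.
Sum over k = 11,...,24: E = 29/18 + 29/17 + 29/16 + ... + 29/6 + 29/5 = 40.941.

40.94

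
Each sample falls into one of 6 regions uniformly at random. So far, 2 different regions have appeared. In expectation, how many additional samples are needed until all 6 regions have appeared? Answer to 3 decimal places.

12.500

From k distinct to k+1 distinct takes on average 6/(6-k) samples.
Sum over k = 2,...,5: E = 6/4 + 6/3 + 6/2 + 6/1 = 12.5000.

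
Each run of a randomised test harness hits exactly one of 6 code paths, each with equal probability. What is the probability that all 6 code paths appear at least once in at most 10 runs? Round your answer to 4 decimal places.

0.2718

Let A_i be the event that code path i is missing after 10 runs. By inclusion–exclusion on the A_i,
P(all seen) = Σ_{j=0}^{6} (-1)^j C(6,j)((6-j)/6)^10
= 1.00000 - 0.96903 + 0.26012 - 0.01953 + 0.00025 - 0.00000 + 0.00000
= 0.27181.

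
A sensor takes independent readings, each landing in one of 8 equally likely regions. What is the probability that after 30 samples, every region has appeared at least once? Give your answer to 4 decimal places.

0.8593

Let A_i be the event that region i is missing after 30 samples. By inclusion–exclusion on the A_i,
P(all seen) = Σ_{j=0}^{8} (-1)^j C(8,j)((8-j)/8)^30
= 1.00000 - 0.14566 + 0.00500 - 0.00004 + 0.00000 - 0.00000 + 0.00000 - 0.00000 + 0.00000
= 0.85930.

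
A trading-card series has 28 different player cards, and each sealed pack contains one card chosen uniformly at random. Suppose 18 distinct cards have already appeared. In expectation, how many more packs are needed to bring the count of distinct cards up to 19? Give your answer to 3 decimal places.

The wait to go from k to k+1 distinct cards is geometric with mean 28/(28-k).
Only the k = 18 term is needed: E = 28/10 = 2.8000.

2.800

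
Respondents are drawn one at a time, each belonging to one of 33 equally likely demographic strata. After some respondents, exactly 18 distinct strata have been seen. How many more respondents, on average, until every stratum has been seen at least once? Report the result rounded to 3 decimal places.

109.502

The wait to go from k to k+1 distinct strata is geometric with mean 33/(33-k).
Sum over k = 18,...,32: E = 33/15 + 33/14 + 33/13 + ... + 33/2 + 33/1 = 109.5016.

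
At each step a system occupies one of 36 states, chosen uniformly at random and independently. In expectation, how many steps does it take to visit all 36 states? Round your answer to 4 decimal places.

Split into phases: going from k distinct to k+1 distinct takes on average 36/(36-k) steps.
E[T] = 36/36 + 36/35 + 36/34 + ... + 36/2 + 36/1 = 36·H_{36}.
H_{36} = 4.17456, so E[T] = 150.28413.

150.2841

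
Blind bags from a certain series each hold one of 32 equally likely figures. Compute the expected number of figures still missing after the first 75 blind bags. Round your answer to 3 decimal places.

2.958

For each figure, P(unseen after 75) = (31/32)^75 = 0.0924.
By linearity of expectation, E[unseen] = 32·(31/32)^75 = 2.9582.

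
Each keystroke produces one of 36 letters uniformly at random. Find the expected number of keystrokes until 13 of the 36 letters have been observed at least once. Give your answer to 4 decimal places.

15.8496

With k distinct letters already seen, the next new one arrives after an expected 36/(36-k) keystrokes.
Sum over k = 0,...,12: E = 36/36 + 36/35 + 36/34 + ... + 36/25 + 36/24 = 15.84964.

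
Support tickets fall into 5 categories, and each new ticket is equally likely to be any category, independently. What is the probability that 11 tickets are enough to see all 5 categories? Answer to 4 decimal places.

Let A_i be the event that category i is missing after 11 tickets. By inclusion–exclusion on the A_i,
P(all seen) = Σ_{j=0}^{5} (-1)^j C(5,j)((5-j)/5)^11
= 1.00000 - 0.42950 + 0.03628 - 0.00042 + 0.00000 - 0.00000
= 0.60636.

0.6064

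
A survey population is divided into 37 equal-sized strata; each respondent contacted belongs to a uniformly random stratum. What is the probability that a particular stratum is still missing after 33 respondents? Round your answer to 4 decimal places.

0.4049

Each respondent misses the fixed stratum with probability (37-1)/37 = 36/37, independently.
P(still missing after 33) = (36/37)^33 = 0.40488.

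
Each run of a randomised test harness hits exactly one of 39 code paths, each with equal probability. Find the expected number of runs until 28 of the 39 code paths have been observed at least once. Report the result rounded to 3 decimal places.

48.113

Going from k to k+1 distinct takes a geometric number of runs with mean 39/(39-k).
Sum over k = 0,...,27: E = 39/39 + 39/38 + 39/37 + ... + 39/13 + 39/12 = 48.1130.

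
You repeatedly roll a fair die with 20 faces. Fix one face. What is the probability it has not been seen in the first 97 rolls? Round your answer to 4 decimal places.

On each roll the fixed face fails to appear with probability 19/20.
P(still missing after 97) = (19/20)^97 = 0.00691.

0.0069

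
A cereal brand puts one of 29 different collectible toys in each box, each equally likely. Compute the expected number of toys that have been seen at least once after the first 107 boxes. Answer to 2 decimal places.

For each toy, P(seen in 107 boxes) = 1 - (28/29)^107 = 0.977.
By linearity of expectation, E[distinct seen] = 29·(1 - (28/29)^107) = 28.321.

28.32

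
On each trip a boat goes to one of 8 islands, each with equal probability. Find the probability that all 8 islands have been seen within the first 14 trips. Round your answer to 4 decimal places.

0.1917

By inclusion–exclusion over which islands are missing,
P(all seen) = Σ_{j=0}^{8} (-1)^j C(8,j)((8-j)/8)^14
= 1.00000 - 1.23368 + 0.49890 - 0.07772 + 0.00427 - 0.00006 + 0.00000 - 0.00000 + 0.00000
= 0.19172.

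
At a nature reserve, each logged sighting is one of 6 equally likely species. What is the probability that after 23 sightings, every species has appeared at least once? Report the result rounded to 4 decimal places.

Let A_i be the event that species i is missing after 23 sightings. By inclusion–exclusion on the A_i,
P(all seen) = Σ_{j=0}^{6} (-1)^j C(6,j)((6-j)/6)^23
= 1.00000 - 0.09057 + 0.00134 - 0.00000 + 0.00000 - 0.00000 + 0.00000
= 0.91076.

0.9108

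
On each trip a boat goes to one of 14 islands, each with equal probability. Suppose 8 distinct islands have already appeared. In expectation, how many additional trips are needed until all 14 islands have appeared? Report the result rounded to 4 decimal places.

34.3000

From k distinct to k+1 distinct takes on average 14/(14-k) trips.
Sum over k = 8,...,13: E = 14/6 + 14/5 + 14/4 + 14/3 + 14/2 + 14/1 = 34.30000.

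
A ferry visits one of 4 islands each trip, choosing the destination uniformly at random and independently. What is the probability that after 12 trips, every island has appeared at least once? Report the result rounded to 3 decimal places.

Let A_i be the event that island i is missing after 12 trips. By inclusion–exclusion on the A_i,
P(all seen) = Σ_{j=0}^{4} (-1)^j C(4,j)((4-j)/4)^12
= 1.0000 - 0.1267 + 0.0015 - 0.0000 + 0.0000
= 0.8748.

0.875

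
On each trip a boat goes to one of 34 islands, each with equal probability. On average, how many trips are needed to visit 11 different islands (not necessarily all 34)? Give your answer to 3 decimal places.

Going from k to k+1 distinct takes a geometric number of trips with mean 34/(34-k).
Sum over k = 0,...,10: E = 34/34 + 34/33 + 34/32 + ... + 34/25 + 34/24 = 13.0532.

13.053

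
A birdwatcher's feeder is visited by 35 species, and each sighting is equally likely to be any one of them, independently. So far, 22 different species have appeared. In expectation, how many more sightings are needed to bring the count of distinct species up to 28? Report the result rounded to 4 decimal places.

With k distinct species already seen, the next new one takes an expected 35/(35-k) sightings.
Sum over k = 22,...,27: E = 35/13 + 35/12 + 35/11 + 35/10 + 35/9 + 35/8 = 20.55468.

20.5547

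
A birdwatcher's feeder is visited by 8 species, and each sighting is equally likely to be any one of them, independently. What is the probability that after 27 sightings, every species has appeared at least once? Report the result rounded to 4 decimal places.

0.7943

Let A_i be the event that species i is missing after 27 sightings. By inclusion–exclusion on the A_i,
P(all seen) = Σ_{j=0}^{8} (-1)^j C(8,j)((8-j)/8)^27
= 1.00000 - 0.21742 + 0.01185 - 0.00017 + 0.00000 - 0.00000 + 0.00000 - 0.00000 + 0.00000
= 0.79426.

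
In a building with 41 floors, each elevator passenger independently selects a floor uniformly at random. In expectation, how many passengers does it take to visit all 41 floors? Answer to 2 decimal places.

176.42

After k distinct floors have appeared, the next passenger gives a new one with probability (41-k)/41, so the expected wait for the (k+1)-th is 41/(41-k).
E[T] = 41/41 + 41/40 + 41/39 + ... + 41/2 + 41/1 = 41·H_{41}.
H_{41} = 4.303, so E[T] = 176.420.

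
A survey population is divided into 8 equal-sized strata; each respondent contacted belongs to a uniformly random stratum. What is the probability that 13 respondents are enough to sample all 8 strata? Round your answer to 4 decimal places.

0.1393

Let A_i be the event that stratum i is missing after 13 respondents. By inclusion–exclusion on the A_i,
P(all seen) = Σ_{j=0}^{8} (-1)^j C(8,j)((8-j)/8)^13
= 1.00000 - 1.40992 + 0.66520 - 0.12434 + 0.00854 - 0.00016 + 0.00000 - 0.00000 + 0.00000
= 0.13932.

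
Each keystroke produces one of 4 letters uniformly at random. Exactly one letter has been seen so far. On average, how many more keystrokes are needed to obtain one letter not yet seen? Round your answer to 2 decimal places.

1.33

Each keystroke yields a new letter with probability (4-1)/4 = 3/4, so the wait is geometric with mean 4/3.
E = 4/3 = 1.333.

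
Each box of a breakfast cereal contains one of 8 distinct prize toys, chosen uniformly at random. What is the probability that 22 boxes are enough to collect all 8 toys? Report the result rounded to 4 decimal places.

0.6243

By inclusion–exclusion over which toys are missing,
P(all seen) = Σ_{j=0}^{8} (-1)^j C(8,j)((8-j)/8)^22
= 1.00000 - 0.42390 + 0.04995 - 0.00181 + 0.00002 - 0.00000 + 0.00000 - 0.00000 + 0.00000
= 0.62425.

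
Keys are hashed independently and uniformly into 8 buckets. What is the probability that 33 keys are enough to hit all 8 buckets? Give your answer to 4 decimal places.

0.9045

Let A_i be the event that bucket i is missing after 33 keys. By inclusion–exclusion on the A_i,
P(all seen) = Σ_{j=0}^{8} (-1)^j C(8,j)((8-j)/8)^33
= 1.00000 - 0.09758 + 0.00211 - 0.00001 + 0.00000 - 0.00000 + 0.00000 - 0.00000 + 0.00000
= 0.90452.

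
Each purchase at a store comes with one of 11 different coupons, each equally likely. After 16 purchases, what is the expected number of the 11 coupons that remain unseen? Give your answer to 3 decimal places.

2.394

For each coupon, P(unseen after 16) = (10/11)^16 = 0.2176.
By linearity of expectation, E[unseen] = 11·(10/11)^16 = 2.3939.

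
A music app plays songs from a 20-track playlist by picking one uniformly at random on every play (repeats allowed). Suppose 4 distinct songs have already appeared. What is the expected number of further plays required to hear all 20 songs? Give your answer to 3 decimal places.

67.615

From k distinct to k+1 distinct takes on average 20/(20-k) plays.
Sum over k = 4,...,19: E = 20/16 + 20/15 + 20/14 + ... + 20/2 + 20/1 = 67.6146.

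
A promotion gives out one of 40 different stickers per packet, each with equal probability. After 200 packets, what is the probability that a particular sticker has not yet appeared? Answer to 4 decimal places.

0.0063

On each packet the fixed sticker fails to appear with probability 39/40.
P(still missing after 200) = (39/40)^200 = 0.00632.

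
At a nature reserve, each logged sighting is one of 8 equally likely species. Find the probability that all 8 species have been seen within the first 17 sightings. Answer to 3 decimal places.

By inclusion–exclusion over which species are missing,
P(all seen) = Σ_{j=0}^{8} (-1)^j C(8,j)((8-j)/8)^17
= 1.0000 - 0.8265 + 0.2105 - 0.0190 + 0.0005 - 0.0000 + 0.0000 - 0.0000 + 0.0000
= 0.3656.

0.366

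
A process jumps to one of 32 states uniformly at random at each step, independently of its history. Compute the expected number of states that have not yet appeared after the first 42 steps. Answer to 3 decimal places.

8.434

For each state, P(unseen after 42) = (31/32)^42 = 0.2636.
By linearity of expectation, E[unseen] = 32·(31/32)^42 = 8.4342.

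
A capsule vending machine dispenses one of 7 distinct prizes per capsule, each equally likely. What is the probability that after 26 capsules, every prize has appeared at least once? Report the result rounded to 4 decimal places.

0.8761

By inclusion–exclusion over which prizes are missing,
P(all seen) = Σ_{j=0}^{7} (-1)^j C(7,j)((7-j)/7)^26
= 1.00000 - 0.12720 + 0.00333 - 0.00002 + 0.00000 - 0.00000 + 0.00000 - 0.00000
= 0.87612.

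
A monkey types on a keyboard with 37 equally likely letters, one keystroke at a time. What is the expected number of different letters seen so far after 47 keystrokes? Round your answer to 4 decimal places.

For each letter, P(seen in 47 keystrokes) = 1 - (36/37)^47 = 0.72411.
By linearity of expectation, E[distinct seen] = 37·(1 - (36/37)^47) = 26.79206.

26.7921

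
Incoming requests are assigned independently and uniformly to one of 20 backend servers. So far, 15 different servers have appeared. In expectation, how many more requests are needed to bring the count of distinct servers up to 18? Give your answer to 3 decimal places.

15.667

From k distinct to k+1 distinct takes on average 20/(20-k) requests.
Sum over k = 15,...,17: E = 20/5 + 20/4 + 20/3 = 15.6667.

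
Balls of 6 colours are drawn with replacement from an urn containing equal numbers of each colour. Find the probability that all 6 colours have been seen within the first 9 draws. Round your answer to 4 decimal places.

0.1890

Let A_i be the event that colour i is missing after 9 draws. By inclusion–exclusion on the A_i,
P(all seen) = Σ_{j=0}^{6} (-1)^j C(6,j)((6-j)/6)^9
= 1.00000 - 1.16284 + 0.39018 - 0.03906 + 0.00076 - 0.00000 + 0.00000
= 0.18904.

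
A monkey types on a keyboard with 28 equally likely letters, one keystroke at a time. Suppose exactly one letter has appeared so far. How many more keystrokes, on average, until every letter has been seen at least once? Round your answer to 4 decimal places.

From k distinct to k+1 distinct takes on average 28/(28-k) keystrokes.
Sum over k = 1,...,27: E = 28/27 + 28/26 + 28/25 + ... + 28/2 + 28/1 = 108.96079.

108.9608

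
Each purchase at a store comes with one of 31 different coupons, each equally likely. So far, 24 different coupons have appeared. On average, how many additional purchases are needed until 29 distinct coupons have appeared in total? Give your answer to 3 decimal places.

33.879

From k distinct to k+1 distinct takes on average 31/(31-k) purchases.
Sum over k = 24,...,28: E = 31/7 + 31/6 + 31/5 + 31/4 + 31/3 = 33.8786.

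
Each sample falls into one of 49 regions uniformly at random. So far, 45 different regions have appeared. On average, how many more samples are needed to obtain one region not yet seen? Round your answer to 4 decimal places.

12.2500

The number of samples until the next new region is geometric with success probability 4/49, so its mean is 49/4.
E = 49/4 = 12.25000.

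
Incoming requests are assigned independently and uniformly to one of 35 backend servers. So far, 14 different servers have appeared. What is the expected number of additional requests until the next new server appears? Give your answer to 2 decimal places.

The number of requests until the next new server is geometric with success probability 21/35, so its mean is 35/21.
E = 35/21 = 1.667.

1.67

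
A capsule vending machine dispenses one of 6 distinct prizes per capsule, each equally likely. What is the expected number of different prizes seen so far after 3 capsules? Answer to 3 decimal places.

For each prize, P(seen in 3 capsules) = 1 - (5/6)^3 = 0.4213.
By linearity of expectation, E[distinct seen] = 6·(1 - (5/6)^3) = 2.5278.

2.528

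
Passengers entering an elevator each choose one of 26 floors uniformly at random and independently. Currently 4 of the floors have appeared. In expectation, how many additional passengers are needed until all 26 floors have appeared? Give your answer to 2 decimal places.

95.96

The wait to go from k to k+1 distinct floors is geometric with mean 26/(26-k).
Sum over k = 4,...,25: E = 26/22 + 26/21 + 26/20 + ... + 26/2 + 26/1 = 95.961.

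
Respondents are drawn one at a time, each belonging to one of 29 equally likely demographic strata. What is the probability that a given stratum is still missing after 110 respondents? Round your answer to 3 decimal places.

0.021

On each respondent the fixed stratum fails to appear with probability 28/29.
P(still missing after 110) = (28/29)^110 = 0.0211.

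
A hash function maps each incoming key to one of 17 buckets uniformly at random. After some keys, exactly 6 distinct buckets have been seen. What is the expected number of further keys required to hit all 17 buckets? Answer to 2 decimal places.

51.34

The wait to go from k to k+1 distinct buckets is geometric with mean 17/(17-k).
Sum over k = 6,...,16: E = 17/11 + 17/10 + 17/9 + ... + 17/2 + 17/1 = 51.338.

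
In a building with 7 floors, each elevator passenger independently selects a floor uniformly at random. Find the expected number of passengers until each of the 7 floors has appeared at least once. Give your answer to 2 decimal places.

18.15

Split into phases: going from k distinct to k+1 distinct takes on average 7/(7-k) passengers.
E[T] = 7/7 + 7/6 + 7/5 + ... + 7/2 + 7/1 = 7·H_{7}.
H_{7} = 2.593, so E[T] = 18.150.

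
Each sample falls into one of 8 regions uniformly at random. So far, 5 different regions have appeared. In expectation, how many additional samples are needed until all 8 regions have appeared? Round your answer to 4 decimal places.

14.6667

With k distinct regions already seen, the next new one takes an expected 8/(8-k) samples.
Sum over k = 5,...,7: E = 8/3 + 8/2 + 8/1 = 14.66667.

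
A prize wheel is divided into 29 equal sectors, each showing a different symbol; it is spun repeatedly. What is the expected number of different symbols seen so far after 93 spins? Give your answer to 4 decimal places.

For each symbol, P(seen in 93 spins) = 1 - (28/29)^93 = 0.96175.
By linearity of expectation, E[distinct seen] = 29·(1 - (28/29)^93) = 27.89062.

27.8906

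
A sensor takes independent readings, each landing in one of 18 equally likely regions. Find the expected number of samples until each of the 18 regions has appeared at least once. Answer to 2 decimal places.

62.91

After k distinct regions have appeared, the next sample gives a new one with probability (18-k)/18, so the expected wait for the (k+1)-th is 18/(18-k).
E[T] = 18/18 + 18/17 + 18/16 + ... + 18/2 + 18/1 = 18·H_{18}.
H_{18} = 3.495, so E[T] = 62.912.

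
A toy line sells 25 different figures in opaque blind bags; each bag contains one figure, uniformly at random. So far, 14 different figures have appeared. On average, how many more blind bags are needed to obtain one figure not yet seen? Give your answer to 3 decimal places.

2.273

Each blind bag yields a new figure with probability (25-14)/25 = 11/25, so the wait is geometric with mean 25/11.
E = 25/11 = 2.2727.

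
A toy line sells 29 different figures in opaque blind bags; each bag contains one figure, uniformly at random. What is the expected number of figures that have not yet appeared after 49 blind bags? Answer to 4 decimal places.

5.1956

For each figure, P(unseen after 49) = (28/29)^49 = 0.17916.
By linearity of expectation, E[unseen] = 29·(28/29)^49 = 5.19565.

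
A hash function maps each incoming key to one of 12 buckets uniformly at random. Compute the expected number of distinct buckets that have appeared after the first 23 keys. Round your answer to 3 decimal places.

10.378

For each bucket, P(seen in 23 keys) = 1 - (11/12)^23 = 0.8648.
By linearity of expectation, E[distinct seen] = 12·(1 - (11/12)^23) = 10.3780.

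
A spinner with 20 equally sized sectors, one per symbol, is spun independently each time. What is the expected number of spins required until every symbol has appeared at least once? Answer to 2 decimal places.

After k distinct symbols have appeared, the next spin gives a new one with probability (20-k)/20, so the expected wait for the (k+1)-th is 20/(20-k).
E[T] = 20/20 + 20/19 + 20/18 + ... + 20/2 + 20/1 = 20·H_{20}.
H_{20} = 3.598, so E[T] = 71.955.

71.95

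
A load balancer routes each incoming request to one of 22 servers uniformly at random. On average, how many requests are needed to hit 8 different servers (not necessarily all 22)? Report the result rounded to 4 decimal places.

9.6635

With k distinct servers already seen, the next new one arrives after an expected 22/(22-k) requests.
Sum over k = 0,...,7: E = 22/22 + 22/21 + 22/20 + ... + 22/16 + 22/15 = 9.66352.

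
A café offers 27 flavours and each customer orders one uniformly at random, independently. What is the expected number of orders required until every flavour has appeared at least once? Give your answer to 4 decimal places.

105.0693

After k distinct flavours have appeared, the next order gives a new one with probability (27-k)/27, so the expected wait for the (k+1)-th is 27/(27-k).
E[T] = 27/27 + 27/26 + 27/25 + ... + 27/2 + 27/1 = 27·H_{27}.
H_{27} = 3.89146, so E[T] = 105.06933.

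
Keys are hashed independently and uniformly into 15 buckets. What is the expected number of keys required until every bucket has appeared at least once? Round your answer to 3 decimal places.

49.773

The wait to go from k to k+1 distinct buckets is geometric with mean 15/(15-k).
E[T] = 15/15 + 15/14 + 15/13 + ... + 15/2 + 15/1 = 15·H_{15}.
H_{15} = 3.3182, so E[T] = 49.7734.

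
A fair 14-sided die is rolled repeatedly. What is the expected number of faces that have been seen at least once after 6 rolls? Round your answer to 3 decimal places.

For each face, P(seen in 6 rolls) = 1 - (13/14)^6 = 0.3590.
By linearity of expectation, E[distinct seen] = 14·(1 - (13/14)^6) = 5.0253.

5.025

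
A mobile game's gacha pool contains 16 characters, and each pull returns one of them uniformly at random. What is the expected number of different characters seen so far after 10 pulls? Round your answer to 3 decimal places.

7.609

For each character, P(seen in 10 pulls) = 1 - (15/16)^10 = 0.4755.
By linearity of expectation, E[distinct seen] = 16·(1 - (15/16)^10) = 7.6086.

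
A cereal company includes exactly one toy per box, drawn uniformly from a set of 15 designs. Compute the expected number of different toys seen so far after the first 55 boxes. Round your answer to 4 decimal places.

14.6626

For each toy, P(seen in 55 boxes) = 1 - (14/15)^55 = 0.97751.
By linearity of expectation, E[distinct seen] = 15·(1 - (14/15)^55) = 14.66262.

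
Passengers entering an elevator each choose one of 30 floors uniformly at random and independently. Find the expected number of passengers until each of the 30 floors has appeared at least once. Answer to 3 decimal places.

After k distinct floors have appeared, the next passenger gives a new one with probability (30-k)/30, so the expected wait for the (k+1)-th is 30/(30-k).
E[T] = 30/30 + 30/29 + 30/28 + ... + 30/2 + 30/1 = 30·H_{30}.
H_{30} = 3.9950, so E[T] = 119.8496.

119.850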